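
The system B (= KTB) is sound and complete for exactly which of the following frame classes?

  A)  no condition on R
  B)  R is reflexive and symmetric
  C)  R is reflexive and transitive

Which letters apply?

B

(A) this class determines K, not B (= KTB).
(B) B (= KTB) is sound and complete for exactly this class.
(C) this class determines S4, not B (= KTB).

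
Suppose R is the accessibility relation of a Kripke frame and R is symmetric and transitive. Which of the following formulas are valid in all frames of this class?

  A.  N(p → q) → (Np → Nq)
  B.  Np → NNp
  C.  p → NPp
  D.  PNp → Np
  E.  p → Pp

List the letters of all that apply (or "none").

A symmetric transitive relation is euclidean (uRv and uRw give vRu by symmetry, then vRw by transitivity).
(A) this is just K, valid on every normal frame.
(B) Np → NNp is axiom 4, which corresponds to transitivity. Every such R is transitive — valid.
(C) p → NPp is axiom B; it is valid on a frame exactly when R is symmetric. Every such R is symmetric, so valid.
(D) PNp → Np is the dual of axiom 5, which corresponds to the euclidean property. Every such R is euclidean — valid.
(E) the dual of axiom T: valid iff R is reflexive. Such an R need not be reflexive — not valid.

A, B, C, D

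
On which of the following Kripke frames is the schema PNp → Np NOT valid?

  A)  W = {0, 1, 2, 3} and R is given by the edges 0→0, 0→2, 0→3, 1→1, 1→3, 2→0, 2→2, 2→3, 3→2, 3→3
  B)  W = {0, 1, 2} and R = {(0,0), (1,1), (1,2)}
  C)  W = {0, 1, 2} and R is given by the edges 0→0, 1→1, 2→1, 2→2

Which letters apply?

The schema PNp → Np is the dual of axiom 5; it is valid on a frame iff R is euclidean.
(A) R is not euclidean (0 R 3 and 0 R 0 but not 3 R 0), so the schema fails here.
(B) R is not euclidean (1 R 2 and 1 R 1 but not 2 R 1), so the schema fails here.
(C) R is not euclidean (2 R 1 and 2 R 2 but not 1 R 2), so the schema fails here.

A, B, C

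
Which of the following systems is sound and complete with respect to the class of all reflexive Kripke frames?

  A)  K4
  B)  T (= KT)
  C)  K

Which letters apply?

(A) K4 is determined by the class of transitive frames.
(B) T (= KT) is determined by exactly this class.
(C) K is determined by the class of arbitrary frames.

B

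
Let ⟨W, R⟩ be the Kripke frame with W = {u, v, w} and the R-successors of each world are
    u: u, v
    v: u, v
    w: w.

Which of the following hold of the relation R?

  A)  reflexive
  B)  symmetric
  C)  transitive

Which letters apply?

A, B, C

(A) reflexive: each world relates to itself.
(B) symmetric: every R-edge is matched by its reverse.
(C) transitive: R is closed under composition.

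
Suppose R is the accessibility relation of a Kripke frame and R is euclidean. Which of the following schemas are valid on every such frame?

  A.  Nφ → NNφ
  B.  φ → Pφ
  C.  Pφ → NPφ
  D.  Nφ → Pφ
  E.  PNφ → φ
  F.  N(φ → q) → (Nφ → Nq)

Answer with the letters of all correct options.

C, F

(A) Nφ → NNφ (axiom 4) characterises the transitive frames. Such an R need not be transitive — not valid.
(B) φ → Pφ is the dual of axiom T, which corresponds to reflexivity. Such an R need not be reflexive — not valid.
(C) Pφ → NPφ (axiom 5) characterises the euclidean frames. Every such R is euclidean — valid.
(D) axiom D: valid iff R is serial. Such an R need not be serial — not valid.
(E) PNφ → φ (the dual of axiom B) characterises the symmetric frames. Such an R need not be symmetric — not valid.
(F) this is just K, valid on every normal frame.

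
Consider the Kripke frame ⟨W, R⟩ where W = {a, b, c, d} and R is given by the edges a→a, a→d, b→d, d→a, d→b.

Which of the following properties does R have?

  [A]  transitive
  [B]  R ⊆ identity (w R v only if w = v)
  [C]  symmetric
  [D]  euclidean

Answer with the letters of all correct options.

C

(A) not transitive: a R d and d R b but not a R b.
(B) not ⊆ identity: a R d with a ≠ d.
(C) symmetric: every R-edge is matched by its reverse.
(D) not euclidean: d R a and d R b but not a R b.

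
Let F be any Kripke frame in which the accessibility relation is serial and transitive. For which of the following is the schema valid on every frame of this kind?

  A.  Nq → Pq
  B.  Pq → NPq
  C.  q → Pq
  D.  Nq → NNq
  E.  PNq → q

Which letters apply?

A, D

(A) axiom D: valid iff R is serial. Every such R is serial — valid.
(B) axiom 5: valid iff R is euclidean. Such an R need not be euclidean — not valid.
(C) q → Pq is the dual of axiom T; it is valid on a frame exactly when R is reflexive. Such an R need not be reflexive, so not valid.
(D) Nq → NNq (axiom 4) characterises the transitive frames. Every such R is transitive — valid.
(E) PNq → q (the dual of axiom B) characterises the symmetric frames. Such an R need not be symmetric — not valid.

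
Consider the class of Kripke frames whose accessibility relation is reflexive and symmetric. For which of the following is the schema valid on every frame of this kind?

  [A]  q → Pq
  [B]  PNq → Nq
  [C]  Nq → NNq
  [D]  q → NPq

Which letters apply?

Reflexive relations are serial.
(A) q → Pq is the dual of axiom T; it is valid on a frame exactly when R is reflexive. Every such R is reflexive, so valid.
(B) the dual of axiom 5: valid iff R is euclidean. Such an R need not be euclidean — not valid.
(C) Nq → NNq (axiom 4) characterises the transitive frames. Such an R need not be transitive — not valid.
(D) q → NPq is axiom B; it is valid on a frame exactly when R is symmetric. Every such R is symmetric, so valid.

A, D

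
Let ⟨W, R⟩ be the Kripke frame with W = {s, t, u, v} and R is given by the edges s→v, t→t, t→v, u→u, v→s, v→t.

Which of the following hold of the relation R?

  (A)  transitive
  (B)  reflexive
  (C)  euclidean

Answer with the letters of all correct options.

none

(A) not transitive: s R v and v R s but not s R s.
(B) not reflexive: not s R s.
(C) not euclidean: v R s and v R t but not s R t.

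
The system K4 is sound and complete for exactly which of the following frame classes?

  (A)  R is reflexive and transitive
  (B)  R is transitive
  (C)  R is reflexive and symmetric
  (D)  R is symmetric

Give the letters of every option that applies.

B

(A) this class determines S4, not K4.
(B) K4 is sound and complete for exactly this class.
(C) this class determines B (= KTB), not K4.
(D) this class determines KB, not K4.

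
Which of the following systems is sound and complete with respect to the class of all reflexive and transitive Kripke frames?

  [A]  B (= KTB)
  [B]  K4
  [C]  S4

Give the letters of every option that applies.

(A) B (= KTB) is determined by the class of reflexive and symmetric frames.
(B) K4 is determined by the class of transitive frames.
(C) S4 is determined by exactly this class.

C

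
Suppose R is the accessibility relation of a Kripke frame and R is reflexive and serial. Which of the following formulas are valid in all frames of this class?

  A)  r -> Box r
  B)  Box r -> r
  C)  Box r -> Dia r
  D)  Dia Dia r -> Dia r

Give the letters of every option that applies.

(A) r -> Box r is valid only on frames where every R-edge is a self-loop. Such an R need not be a subset of the identity — not valid.
(B) Box r -> r is axiom T; it is valid on a frame exactly when R is reflexive. Every such R is reflexive, so valid.
(C) Box r -> Dia r (axiom D) characterises the serial frames. Every such R is serial — valid.
(D) Dia Dia r -> Dia r is the dual of axiom 4, which corresponds to transitivity. Such an R need not be transitive — not valid.

B, C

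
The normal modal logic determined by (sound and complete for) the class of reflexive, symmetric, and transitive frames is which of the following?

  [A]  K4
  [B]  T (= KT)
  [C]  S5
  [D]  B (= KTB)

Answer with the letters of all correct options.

(A) K4 is determined by the class of transitive frames.
(B) T (= KT) is determined by the class of reflexive frames.
(C) S5 is determined by exactly this class.
(D) B (= KTB) is determined by the class of reflexive and symmetric frames.

C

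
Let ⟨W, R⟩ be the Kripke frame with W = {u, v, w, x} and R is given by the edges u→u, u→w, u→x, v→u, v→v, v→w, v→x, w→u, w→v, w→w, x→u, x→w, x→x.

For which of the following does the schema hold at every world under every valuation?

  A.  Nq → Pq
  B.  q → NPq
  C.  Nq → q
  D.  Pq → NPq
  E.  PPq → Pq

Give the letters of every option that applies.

A, C

R is reflexive: each world relates to itself.
R is not symmetric: v R u but not u R v.
R is not transitive: u R w and w R v but not u R v.
R is not euclidean: u R w and u R x but not w R x.
R is serial: every world has an R-successor.
(A) Nq → Pq (axiom D) characterises the serial frames. R is serial — valid.
(B) axiom B: valid iff R is symmetric. R is not symmetric — not valid.
(C) Nq → q is axiom T; it is valid on a frame exactly when R is reflexive. R is reflexive, so valid.
(D) axiom 5: valid iff R is euclidean. R is not euclidean — not valid.
(E) PPq → Pq is the dual of axiom 4, which corresponds to transitivity. R is not transitive — not valid.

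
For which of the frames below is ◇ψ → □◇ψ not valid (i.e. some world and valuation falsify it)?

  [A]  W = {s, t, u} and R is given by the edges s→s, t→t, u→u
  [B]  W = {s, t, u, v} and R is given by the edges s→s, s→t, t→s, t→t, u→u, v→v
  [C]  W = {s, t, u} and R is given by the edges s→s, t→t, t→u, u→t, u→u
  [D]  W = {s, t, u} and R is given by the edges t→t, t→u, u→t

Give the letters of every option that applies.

D

The schema ◇ψ → □◇ψ is axiom 5; it is valid on a frame iff R is euclidean.
(A) R is euclidean (any two R-successors of the same world are R-related), so the schema is valid here.
(B) R is euclidean (any two R-successors of the same world are R-related), so the schema is valid here.
(C) R is euclidean (any two R-successors of the same world are R-related), so the schema is valid here.
(D) R is not euclidean (t R u and t R u but not u R u), so the schema fails here.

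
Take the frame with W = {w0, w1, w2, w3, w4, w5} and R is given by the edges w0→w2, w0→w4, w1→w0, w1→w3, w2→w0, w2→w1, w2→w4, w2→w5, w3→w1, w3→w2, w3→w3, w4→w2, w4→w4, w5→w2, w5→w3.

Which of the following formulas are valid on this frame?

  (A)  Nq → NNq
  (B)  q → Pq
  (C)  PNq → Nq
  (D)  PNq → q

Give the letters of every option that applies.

none

R is not reflexive: not w0 R w0.
R is not symmetric: w0 R w4 but not w4 R w0.
R is not transitive: w0 R w2 and w2 R w0 but not w0 R w0.
R is not euclidean: w1 R w0 and w1 R w3 but not w0 R w3.
(A) axiom 4: valid iff R is transitive. R is not transitive — not valid.
(B) q → Pq is the dual of axiom T; it is valid on a frame exactly when R is reflexive. R is not reflexive, so not valid.
(C) PNq → Nq is the dual of axiom 5; it is valid on a frame exactly when R is euclidean. R is not euclidean, so not valid.
(D) PNq → q is the dual of axiom B, which corresponds to symmetry. R is not symmetric — not valid.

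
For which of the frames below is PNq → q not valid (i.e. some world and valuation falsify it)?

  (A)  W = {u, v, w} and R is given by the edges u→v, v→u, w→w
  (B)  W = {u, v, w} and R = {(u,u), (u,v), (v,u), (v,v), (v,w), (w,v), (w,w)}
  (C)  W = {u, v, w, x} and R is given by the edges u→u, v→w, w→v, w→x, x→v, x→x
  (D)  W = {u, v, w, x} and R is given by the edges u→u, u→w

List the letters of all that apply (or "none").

The schema PNq → q is the dual of axiom B; it is valid on a frame iff R is symmetric.
(A) R is symmetric (every R-edge is matched by its reverse), so the schema is valid here.
(B) R is symmetric (every R-edge is matched by its reverse), so the schema is valid here.
(C) R is not symmetric (w R x but not x R w), so the schema fails here.
(D) R is not symmetric (u R w but not w R u), so the schema fails here.

C, D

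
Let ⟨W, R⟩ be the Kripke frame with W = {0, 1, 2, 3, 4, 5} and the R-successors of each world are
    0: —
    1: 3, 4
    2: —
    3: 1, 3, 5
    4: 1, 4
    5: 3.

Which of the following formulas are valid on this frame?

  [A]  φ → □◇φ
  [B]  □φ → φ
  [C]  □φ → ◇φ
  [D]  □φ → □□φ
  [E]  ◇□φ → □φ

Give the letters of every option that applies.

A

R is not reflexive: not 0 R 0.
R is symmetric: every R-edge is matched by its reverse.
R is not transitive: 1 R 3 and 3 R 1 but not 1 R 1.
R is not euclidean: 1 R 3 and 1 R 4 but not 3 R 4.
R is not serial: 0 has no R-successor.
(A) axiom B: valid iff R is symmetric. R is symmetric — valid.
(B) □φ → φ (axiom T) characterises the reflexive frames. R is not reflexive — not valid.
(C) □φ → ◇φ (axiom D) characterises the serial frames. R is not serial — not valid.
(D) □φ → □□φ is axiom 4; it is valid on a frame exactly when R is transitive. R is not transitive, so not valid.
(E) ◇□φ → □φ is the dual of axiom 5; it is valid on a frame exactly when R is euclidean. R is not euclidean, so not valid.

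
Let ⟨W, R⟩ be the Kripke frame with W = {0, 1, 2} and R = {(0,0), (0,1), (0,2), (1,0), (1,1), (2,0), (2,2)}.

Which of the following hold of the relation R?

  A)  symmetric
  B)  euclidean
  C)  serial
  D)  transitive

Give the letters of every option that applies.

A, C

(A) symmetric: every R-edge is matched by its reverse.
(B) not euclidean: 0 R 1 and 0 R 2 but not 1 R 2.
(C) serial: every world has an R-successor.
(D) not transitive: 1 R 0 and 0 R 2 but not 1 R 2.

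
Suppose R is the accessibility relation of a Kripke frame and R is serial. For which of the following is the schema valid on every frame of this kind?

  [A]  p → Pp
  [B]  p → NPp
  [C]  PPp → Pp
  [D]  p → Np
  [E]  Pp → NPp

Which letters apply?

none

(A) p → Pp is the dual of axiom T, which corresponds to reflexivity. Such an R need not be reflexive — not valid.
(B) p → NPp (axiom B) characterises the symmetric frames. Such an R need not be symmetric — not valid.
(C) PPp → Pp is the dual of axiom 4; it is valid on a frame exactly when R is transitive. Such an R need not be transitive, so not valid.
(D) p → Np (equivalent to ◇p→p) corresponds to R being a subset of the identity. Such an R need not be a subset of the identity, so not valid.
(E) Pp → NPp is axiom 5; it is valid on a frame exactly when R is euclidean. Such an R need not be euclidean, so not valid.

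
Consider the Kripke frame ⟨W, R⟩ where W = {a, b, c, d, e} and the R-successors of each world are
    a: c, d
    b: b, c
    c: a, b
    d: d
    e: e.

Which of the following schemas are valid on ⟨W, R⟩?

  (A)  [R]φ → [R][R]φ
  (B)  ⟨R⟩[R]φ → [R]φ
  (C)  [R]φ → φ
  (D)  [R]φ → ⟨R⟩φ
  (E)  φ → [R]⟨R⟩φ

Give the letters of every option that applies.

R is not reflexive: not a R a.
R is not symmetric: a R d but not d R a.
R is not transitive: a R c and c R a but not a R a.
R is not euclidean: a R c and a R d but not c R d.
R is serial: every world has an R-successor.
(A) [R]φ → [R][R]φ is axiom 4, which corresponds to transitivity. R is not transitive — not valid.
(B) ⟨R⟩[R]φ → [R]φ is the dual of axiom 5, which corresponds to the euclidean property. R is not euclidean — not valid.
(C) [R]φ → φ (axiom T) characterises the reflexive frames. R is not reflexive — not valid.
(D) [R]φ → ⟨R⟩φ is axiom D, which corresponds to seriality. R is serial — valid.
(E) φ → [R]⟨R⟩φ is axiom B; it is valid on a frame exactly when R is symmetric. R is not symmetric, so not valid.

D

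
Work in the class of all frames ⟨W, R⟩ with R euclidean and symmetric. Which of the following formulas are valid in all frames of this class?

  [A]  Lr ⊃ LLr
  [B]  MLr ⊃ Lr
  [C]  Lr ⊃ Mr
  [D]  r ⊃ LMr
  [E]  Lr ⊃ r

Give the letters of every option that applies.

A symmetric euclidean relation is transitive (uRv and vRw give vRu by symmetry, then uRw by the euclidean condition, applied at v).
(A) axiom 4: valid iff R is transitive. Every such R is transitive — valid.
(B) MLr ⊃ Lr (the dual of axiom 5) characterises the euclidean frames. Every such R is euclidean — valid.
(C) Lr ⊃ Mr (axiom D) characterises the serial frames. Such an R need not be serial — not valid.
(D) r ⊃ LMr is axiom B, which corresponds to symmetry. Every such R is symmetric — valid.
(E) axiom T: valid iff R is reflexive. Such an R need not be reflexive — not valid.

A, B, D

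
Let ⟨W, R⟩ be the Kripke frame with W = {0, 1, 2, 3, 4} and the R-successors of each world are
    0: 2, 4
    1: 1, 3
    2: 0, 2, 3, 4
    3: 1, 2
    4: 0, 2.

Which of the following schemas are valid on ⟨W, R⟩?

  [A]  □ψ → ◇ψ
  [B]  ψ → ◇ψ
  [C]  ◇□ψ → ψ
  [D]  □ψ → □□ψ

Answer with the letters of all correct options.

A, C

R is not reflexive: not 0 R 0.
R is symmetric: every R-edge is matched by its reverse.
R is not transitive: 0 R 2 and 2 R 0 but not 0 R 0.
R is serial: every world has an R-successor.
(A) □ψ → ◇ψ (axiom D) characterises the serial frames. R is serial — valid.
(B) ψ → ◇ψ is the dual of axiom T, which corresponds to reflexivity. R is not reflexive — not valid.
(C) the dual of axiom B: valid iff R is symmetric. R is symmetric — valid.
(D) □ψ → □□ψ is axiom 4; it is valid on a frame exactly when R is transitive. R is not transitive, so not valid.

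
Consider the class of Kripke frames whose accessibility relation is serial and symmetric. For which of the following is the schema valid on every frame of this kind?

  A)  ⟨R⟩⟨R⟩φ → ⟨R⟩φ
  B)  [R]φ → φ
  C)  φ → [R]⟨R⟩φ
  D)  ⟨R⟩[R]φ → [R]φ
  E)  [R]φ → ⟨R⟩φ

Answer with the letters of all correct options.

C, E

(A) the dual of axiom 4: valid iff R is transitive. Such an R need not be transitive — not valid.
(B) axiom T: valid iff R is reflexive. Such an R need not be reflexive — not valid.
(C) φ → [R]⟨R⟩φ is axiom B, which corresponds to symmetry. Every such R is symmetric — valid.
(D) ⟨R⟩[R]φ → [R]φ is the dual of axiom 5; it is valid on a frame exactly when R is euclidean. Such an R need not be euclidean, so not valid.
(E) [R]φ → ⟨R⟩φ (axiom D) characterises the serial frames. Every such R is serial — valid.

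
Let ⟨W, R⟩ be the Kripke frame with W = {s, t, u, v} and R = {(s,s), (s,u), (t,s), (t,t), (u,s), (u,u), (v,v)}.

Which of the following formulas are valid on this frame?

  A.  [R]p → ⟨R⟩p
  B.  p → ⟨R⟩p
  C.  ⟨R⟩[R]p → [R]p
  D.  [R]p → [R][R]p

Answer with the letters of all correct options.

A, B

R is reflexive: each world relates to itself.
R is not transitive: t R s and s R u but not t R u.
R is not euclidean: t R s and t R t but not s R t.
R is serial: every world has an R-successor.
(A) [R]p → ⟨R⟩p is axiom D; it is valid on a frame exactly when R is serial. R is serial, so valid.
(B) the dual of axiom T: valid iff R is reflexive. R is reflexive — valid.
(C) ⟨R⟩[R]p → [R]p (the dual of axiom 5) characterises the euclidean frames. R is not euclidean — not valid.
(D) [R]p → [R][R]p is axiom 4, which corresponds to transitivity. R is not transitive — not valid.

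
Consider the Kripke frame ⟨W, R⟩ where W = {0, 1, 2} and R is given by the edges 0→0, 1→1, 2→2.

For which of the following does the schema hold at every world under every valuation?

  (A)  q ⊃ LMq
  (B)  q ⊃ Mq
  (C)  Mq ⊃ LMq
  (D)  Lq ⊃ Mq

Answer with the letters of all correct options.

R is reflexive: each world relates to itself.
R is symmetric: every R-edge is matched by its reverse.
R is euclidean: any two R-successors of the same world are R-related.
R is serial: every world has an R-successor.
(A) axiom B: valid iff R is symmetric. R is symmetric — valid.
(B) q ⊃ Mq (the dual of axiom T) characterises the reflexive frames. R is reflexive — valid.
(C) Mq ⊃ LMq (axiom 5) characterises the euclidean frames. R is euclidean — valid.
(D) axiom D: valid iff R is serial. R is serial — valid.

A, B, C, D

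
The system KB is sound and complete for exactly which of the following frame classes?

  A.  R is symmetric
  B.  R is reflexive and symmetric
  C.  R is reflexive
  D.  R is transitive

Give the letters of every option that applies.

A

(A) KB is sound and complete for exactly this class.
(B) this class determines B (= KTB), not KB.
(C) this class determines T (= KT), not KB.
(D) this class determines K4, not KB.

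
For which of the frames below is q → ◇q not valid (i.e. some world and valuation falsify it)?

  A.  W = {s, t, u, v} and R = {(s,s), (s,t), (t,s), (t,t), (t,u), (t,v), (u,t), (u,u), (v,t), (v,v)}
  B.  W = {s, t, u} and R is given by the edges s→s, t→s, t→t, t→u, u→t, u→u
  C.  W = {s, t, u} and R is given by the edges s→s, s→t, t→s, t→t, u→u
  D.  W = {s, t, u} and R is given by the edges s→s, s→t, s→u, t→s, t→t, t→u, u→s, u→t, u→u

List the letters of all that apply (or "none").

none

The schema q → ◇q is the dual of axiom T; it is valid on a frame iff R is reflexive.
(A) R is reflexive (each world relates to itself), so the schema is valid here.
(B) R is reflexive (each world relates to itself), so the schema is valid here.
(C) R is reflexive (each world relates to itself), so the schema is valid here.
(D) R is reflexive (each world relates to itself), so the schema is valid here.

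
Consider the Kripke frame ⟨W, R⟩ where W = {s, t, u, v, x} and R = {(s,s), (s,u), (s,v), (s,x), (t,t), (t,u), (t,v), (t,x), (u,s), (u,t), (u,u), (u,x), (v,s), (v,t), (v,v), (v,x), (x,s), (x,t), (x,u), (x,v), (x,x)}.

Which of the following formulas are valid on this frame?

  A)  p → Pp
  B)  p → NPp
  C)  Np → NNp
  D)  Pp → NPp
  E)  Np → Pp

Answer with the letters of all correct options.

R is reflexive: each world relates to itself.
R is symmetric: every R-edge is matched by its reverse.
R is not transitive: s R u and u R t but not s R t.
R is not euclidean: s R u and s R v but not u R v.
R is serial: every world has an R-successor.
(A) p → Pp (the dual of axiom T) characterises the reflexive frames. R is reflexive — valid.
(B) p → NPp is axiom B; it is valid on a frame exactly when R is symmetric. R is symmetric, so valid.
(C) Np → NNp (axiom 4) characterises the transitive frames. R is not transitive — not valid.
(D) axiom 5: valid iff R is euclidean. R is not euclidean — not valid.
(E) axiom D: valid iff R is serial. R is serial — valid.

A, B, E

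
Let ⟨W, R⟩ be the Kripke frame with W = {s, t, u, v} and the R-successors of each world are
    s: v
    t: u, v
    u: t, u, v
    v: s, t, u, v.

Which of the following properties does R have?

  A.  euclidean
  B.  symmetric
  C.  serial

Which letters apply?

B, C

(A) not euclidean: v R s and v R t but not s R t.
(B) symmetric: every R-edge is matched by its reverse.
(C) serial: every world has an R-successor.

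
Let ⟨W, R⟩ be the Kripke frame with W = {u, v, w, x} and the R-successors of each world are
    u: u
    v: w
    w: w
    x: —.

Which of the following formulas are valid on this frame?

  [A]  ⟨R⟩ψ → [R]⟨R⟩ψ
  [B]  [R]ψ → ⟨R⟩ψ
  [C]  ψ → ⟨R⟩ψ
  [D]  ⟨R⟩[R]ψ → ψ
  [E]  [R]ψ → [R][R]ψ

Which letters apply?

A, E

R is not reflexive: not v R v.
R is not symmetric: v R w but not w R v.
R is transitive: R is closed under composition.
R is euclidean: any two R-successors of the same world are R-related.
R is not serial: x has no R-successor.
(A) ⟨R⟩ψ → [R]⟨R⟩ψ is axiom 5; it is valid on a frame exactly when R is euclidean. R is euclidean, so valid.
(B) [R]ψ → ⟨R⟩ψ is axiom D; it is valid on a frame exactly when R is serial. R is not serial, so not valid.
(C) the dual of axiom T: valid iff R is reflexive. R is not reflexive — not valid.
(D) ⟨R⟩[R]ψ → ψ (the dual of axiom B) characterises the symmetric frames. R is not symmetric — not valid.
(E) [R]ψ → [R][R]ψ is axiom 4, which corresponds to transitivity. R is transitive — valid.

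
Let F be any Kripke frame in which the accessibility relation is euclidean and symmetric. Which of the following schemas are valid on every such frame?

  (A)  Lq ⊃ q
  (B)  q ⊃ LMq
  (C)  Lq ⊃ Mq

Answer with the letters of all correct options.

A symmetric euclidean relation is transitive (uRv and vRw give vRu by symmetry, then uRw by the euclidean condition, applied at v).
(A) Lq ⊃ q (axiom T) characterises the reflexive frames. Such an R need not be reflexive — not valid.
(B) q ⊃ LMq is axiom B; it is valid on a frame exactly when R is symmetric. Every such R is symmetric, so valid.
(C) Lq ⊃ Mq is axiom D, which corresponds to seriality. Such an R need not be serial — not valid.

B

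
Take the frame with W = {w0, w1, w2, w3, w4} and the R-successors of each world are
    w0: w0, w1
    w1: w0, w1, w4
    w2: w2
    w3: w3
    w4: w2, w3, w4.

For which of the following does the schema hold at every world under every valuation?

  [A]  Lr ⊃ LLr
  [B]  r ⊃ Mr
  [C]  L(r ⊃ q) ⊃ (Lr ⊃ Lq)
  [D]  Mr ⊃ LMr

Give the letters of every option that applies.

R is reflexive: each world relates to itself.
R is not transitive: w0 R w1 and w1 R w4 but not w0 R w4.
R is not euclidean: w1 R w0 and w1 R w4 but not w0 R w4.
(A) axiom 4: valid iff R is transitive. R is not transitive — not valid.
(B) r ⊃ Mr is the dual of axiom T; it is valid on a frame exactly when R is reflexive. R is reflexive, so valid.
(C) L(r ⊃ q) ⊃ (Lr ⊃ Lq) is the K axiom; it holds on all frames — valid.
(D) Mr ⊃ LMr is axiom 5; it is valid on a frame exactly when R is euclidean. R is not euclidean, so not valid.

B, C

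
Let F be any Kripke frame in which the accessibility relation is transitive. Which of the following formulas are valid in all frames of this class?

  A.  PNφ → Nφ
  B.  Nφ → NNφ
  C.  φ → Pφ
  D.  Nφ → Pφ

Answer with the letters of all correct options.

(A) PNφ → Nφ is the dual of axiom 5; it is valid on a frame exactly when R is euclidean. Such an R need not be euclidean, so not valid.
(B) Nφ → NNφ (axiom 4) characterises the transitive frames. Every such R is transitive — valid.
(C) φ → Pφ (the dual of axiom T) characterises the reflexive frames. Such an R need not be reflexive — not valid.
(D) Nφ → Pφ (axiom D) characterises the serial frames. Such an R need not be serial — not valid.

B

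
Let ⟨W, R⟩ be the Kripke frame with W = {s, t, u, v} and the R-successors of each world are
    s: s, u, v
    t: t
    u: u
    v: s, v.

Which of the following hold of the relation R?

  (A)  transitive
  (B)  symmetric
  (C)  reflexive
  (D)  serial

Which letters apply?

(A) not transitive: v R s and s R u but not v R u.
(B) not symmetric: s R u but not u R s.
(C) reflexive: each world relates to itself.
(D) serial: every world has an R-successor.

C, D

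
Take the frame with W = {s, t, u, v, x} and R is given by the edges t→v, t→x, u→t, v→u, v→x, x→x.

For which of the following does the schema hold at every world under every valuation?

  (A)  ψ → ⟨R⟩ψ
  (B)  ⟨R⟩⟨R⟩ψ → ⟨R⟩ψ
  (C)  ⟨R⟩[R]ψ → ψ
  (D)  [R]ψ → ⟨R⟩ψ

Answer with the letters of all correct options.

none

R is not reflexive: not s R s.
R is not symmetric: t R v but not v R t.
R is not transitive: t R v and v R u but not t R u.
R is not serial: s has no R-successor.
(A) ψ → ⟨R⟩ψ is the dual of axiom T, which corresponds to reflexivity. R is not reflexive — not valid.
(B) ⟨R⟩⟨R⟩ψ → ⟨R⟩ψ is the dual of axiom 4; it is valid on a frame exactly when R is transitive. R is not transitive, so not valid.
(C) the dual of axiom B: valid iff R is symmetric. R is not symmetric — not valid.
(D) axiom D: valid iff R is serial. R is not serial — not valid.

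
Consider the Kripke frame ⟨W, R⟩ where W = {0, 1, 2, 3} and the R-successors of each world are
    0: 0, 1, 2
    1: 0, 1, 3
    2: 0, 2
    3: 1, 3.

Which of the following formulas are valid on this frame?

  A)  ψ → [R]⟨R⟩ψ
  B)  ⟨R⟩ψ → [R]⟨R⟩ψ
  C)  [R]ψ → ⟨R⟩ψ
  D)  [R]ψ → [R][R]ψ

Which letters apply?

R is symmetric: every R-edge is matched by its reverse.
R is not transitive: 0 R 1 and 1 R 3 but not 0 R 3.
R is not euclidean: 0 R 1 and 0 R 2 but not 1 R 2.
R is serial: every world has an R-successor.
(A) axiom B: valid iff R is symmetric. R is symmetric — valid.
(B) axiom 5: valid iff R is euclidean. R is not euclidean — not valid.
(C) [R]ψ → ⟨R⟩ψ is axiom D, which corresponds to seriality. R is serial — valid.
(D) [R]ψ → [R][R]ψ is axiom 4, which corresponds to transitivity. R is not transitive — not valid.

A, C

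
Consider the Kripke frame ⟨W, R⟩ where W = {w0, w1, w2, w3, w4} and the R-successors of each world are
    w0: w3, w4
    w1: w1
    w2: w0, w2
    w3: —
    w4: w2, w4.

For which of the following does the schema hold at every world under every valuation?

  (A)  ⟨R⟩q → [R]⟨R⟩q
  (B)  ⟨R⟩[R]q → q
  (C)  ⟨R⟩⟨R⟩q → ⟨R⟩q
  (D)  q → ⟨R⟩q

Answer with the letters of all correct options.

R is not reflexive: not w0 R w0.
R is not symmetric: w0 R w3 but not w3 R w0.
R is not transitive: w0 R w4 and w4 R w2 but not w0 R w2.
R is not euclidean: w0 R w3 and w0 R w4 but not w3 R w4.
(A) ⟨R⟩q → [R]⟨R⟩q (axiom 5) characterises the euclidean frames. R is not euclidean — not valid.
(B) ⟨R⟩[R]q → q is the dual of axiom B, which corresponds to symmetry. R is not symmetric — not valid.
(C) the dual of axiom 4: valid iff R is transitive. R is not transitive — not valid.
(D) the dual of axiom T: valid iff R is reflexive. R is not reflexive — not valid.

none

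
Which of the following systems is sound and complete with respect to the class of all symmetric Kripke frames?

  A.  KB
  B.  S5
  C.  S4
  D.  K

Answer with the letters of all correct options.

A

(A) KB is determined by exactly this class.
(B) S5 is determined by the class of reflexive, symmetric, and transitive frames.
(C) S4 is determined by the class of reflexive and transitive frames.
(D) K is determined by the class of arbitrary frames.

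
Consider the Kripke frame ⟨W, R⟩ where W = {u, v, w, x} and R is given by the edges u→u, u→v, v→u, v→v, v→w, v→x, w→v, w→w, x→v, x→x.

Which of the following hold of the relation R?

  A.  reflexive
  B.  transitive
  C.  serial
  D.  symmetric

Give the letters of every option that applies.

A, C, D

(A) reflexive: each world relates to itself.
(B) not transitive: u R v and v R w but not u R w.
(C) serial: every world has an R-successor.
(D) symmetric: every R-edge is matched by its reverse.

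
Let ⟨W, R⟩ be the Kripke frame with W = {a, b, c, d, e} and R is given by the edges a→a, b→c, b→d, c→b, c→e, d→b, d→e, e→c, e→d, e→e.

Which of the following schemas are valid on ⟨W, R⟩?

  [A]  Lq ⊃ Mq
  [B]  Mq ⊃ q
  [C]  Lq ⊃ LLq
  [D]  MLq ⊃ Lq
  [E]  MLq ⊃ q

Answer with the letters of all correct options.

A, E

R is symmetric: every R-edge is matched by its reverse.
R is not transitive: b R c and c R b but not b R b.
R is not euclidean: b R c and b R d but not c R d.
R is serial: every world has an R-successor.
R is not a subset of the identity: b R c with b ≠ c.
(A) Lq ⊃ Mq (axiom D) characterises the serial frames. R is serial — valid.
(B) Mq ⊃ q is valid only on frames where every R-edge is a self-loop. Here R ⊄ identity — not valid.
(C) axiom 4: valid iff R is transitive. R is not transitive — not valid.
(D) MLq ⊃ Lq (the dual of axiom 5) characterises the euclidean frames. R is not euclidean — not valid.
(E) MLq ⊃ q (the dual of axiom B) characterises the symmetric frames. R is symmetric — valid.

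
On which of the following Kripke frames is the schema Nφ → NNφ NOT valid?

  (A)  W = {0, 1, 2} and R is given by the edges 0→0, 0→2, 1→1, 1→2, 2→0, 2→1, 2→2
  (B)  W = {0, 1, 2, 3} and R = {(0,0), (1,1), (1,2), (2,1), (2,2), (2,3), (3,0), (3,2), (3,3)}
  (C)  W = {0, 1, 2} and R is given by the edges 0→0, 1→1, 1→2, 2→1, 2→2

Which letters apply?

The schema Nφ → NNφ is axiom 4; it is valid on a frame iff R is transitive.
(A) R is not transitive (0 R 2 and 2 R 1 but not 0 R 1), so the schema fails here.
(B) R is not transitive (1 R 2 and 2 R 3 but not 1 R 3), so the schema fails here.
(C) R is transitive (R is closed under composition), so the schema is valid here.

A, B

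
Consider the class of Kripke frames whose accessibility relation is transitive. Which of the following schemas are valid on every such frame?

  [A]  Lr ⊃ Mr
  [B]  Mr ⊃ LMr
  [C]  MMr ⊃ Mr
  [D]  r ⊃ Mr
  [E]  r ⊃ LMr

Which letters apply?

(A) Lr ⊃ Mr (axiom D) characterises the serial frames. Such an R need not be serial — not valid.
(B) Mr ⊃ LMr is axiom 5, which corresponds to the euclidean property. Such an R need not be euclidean — not valid.
(C) MMr ⊃ Mr (the dual of axiom 4) characterises the transitive frames. Every such R is transitive — valid.
(D) r ⊃ Mr is the dual of axiom T, which corresponds to reflexivity. Such an R need not be reflexive — not valid.
(E) r ⊃ LMr (axiom B) characterises the symmetric frames. Such an R need not be symmetric — not valid.

C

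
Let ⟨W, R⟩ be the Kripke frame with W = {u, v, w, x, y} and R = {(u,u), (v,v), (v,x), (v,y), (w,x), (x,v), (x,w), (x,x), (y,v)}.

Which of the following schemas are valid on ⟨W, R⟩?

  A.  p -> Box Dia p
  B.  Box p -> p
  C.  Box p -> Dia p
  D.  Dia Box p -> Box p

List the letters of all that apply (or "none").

A, C

R is not reflexive: not w R w.
R is symmetric: every R-edge is matched by its reverse.
R is not euclidean: v R x and v R y but not x R y.
R is serial: every world has an R-successor.
(A) p -> Box Dia p (axiom B) characterises the symmetric frames. R is symmetric — valid.
(B) Box p -> p (axiom T) characterises the reflexive frames. R is not reflexive — not valid.
(C) Box p -> Dia p (axiom D) characterises the serial frames. R is serial — valid.
(D) Dia Box p -> Box p is the dual of axiom 5; it is valid on a frame exactly when R is euclidean. R is not euclidean, so not valid.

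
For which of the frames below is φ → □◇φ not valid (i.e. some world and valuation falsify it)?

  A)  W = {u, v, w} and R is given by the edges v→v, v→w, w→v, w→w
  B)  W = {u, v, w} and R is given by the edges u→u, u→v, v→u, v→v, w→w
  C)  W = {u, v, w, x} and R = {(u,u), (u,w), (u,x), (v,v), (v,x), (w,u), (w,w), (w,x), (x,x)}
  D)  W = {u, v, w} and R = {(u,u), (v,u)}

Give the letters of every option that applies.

The schema φ → □◇φ is axiom B; it is valid on a frame iff R is symmetric.
(A) R is symmetric (every R-edge is matched by its reverse), so the schema is valid here.
(B) R is symmetric (every R-edge is matched by its reverse), so the schema is valid here.
(C) R is not symmetric (u R x but not x R u), so the schema fails here.
(D) R is not symmetric (v R u but not u R v), so the schema fails here.

C, D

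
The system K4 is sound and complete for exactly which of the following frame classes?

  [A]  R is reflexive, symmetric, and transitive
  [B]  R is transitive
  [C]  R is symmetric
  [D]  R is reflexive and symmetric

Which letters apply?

(A) this class determines S5, not K4.
(B) K4 is sound and complete for exactly this class.
(C) this class determines KB, not K4.
(D) this class determines B (= KTB), not K4.

B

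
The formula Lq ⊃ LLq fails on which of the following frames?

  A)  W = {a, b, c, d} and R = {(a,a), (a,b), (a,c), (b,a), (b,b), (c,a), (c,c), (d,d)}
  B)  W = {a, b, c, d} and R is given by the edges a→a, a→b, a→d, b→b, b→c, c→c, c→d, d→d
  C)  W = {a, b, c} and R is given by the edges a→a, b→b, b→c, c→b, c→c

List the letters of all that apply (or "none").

A, B

The schema Lq ⊃ LLq is axiom 4; it is valid on a frame iff R is transitive.
(A) R is not transitive (b R a and a R c but not b R c), so the schema fails here.
(B) R is not transitive (a R b and b R c but not a R c), so the schema fails here.
(C) R is transitive (R is closed under composition), so the schema is valid here.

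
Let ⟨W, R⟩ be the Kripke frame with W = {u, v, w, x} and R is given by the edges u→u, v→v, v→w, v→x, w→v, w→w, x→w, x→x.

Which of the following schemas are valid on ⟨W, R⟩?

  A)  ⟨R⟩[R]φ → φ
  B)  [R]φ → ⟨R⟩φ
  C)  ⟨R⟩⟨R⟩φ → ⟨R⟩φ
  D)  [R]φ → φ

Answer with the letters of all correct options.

R is reflexive: each world relates to itself.
R is not symmetric: v R x but not x R v.
R is not transitive: w R v and v R x but not w R x.
R is serial: every world has an R-successor.
(A) ⟨R⟩[R]φ → φ is the dual of axiom B, which corresponds to symmetry. R is not symmetric — not valid.
(B) [R]φ → ⟨R⟩φ (axiom D) characterises the serial frames. R is serial — valid.
(C) ⟨R⟩⟨R⟩φ → ⟨R⟩φ is the dual of axiom 4; it is valid on a frame exactly when R is transitive. R is not transitive, so not valid.
(D) axiom T: valid iff R is reflexive. R is reflexive — valid.

B, D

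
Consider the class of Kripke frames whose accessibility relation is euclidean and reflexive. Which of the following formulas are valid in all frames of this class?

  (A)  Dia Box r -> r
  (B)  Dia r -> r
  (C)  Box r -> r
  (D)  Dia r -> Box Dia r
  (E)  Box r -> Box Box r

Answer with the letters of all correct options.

A, C, D, E

A reflexive euclidean relation is also symmetric (from wRw and wRv the euclidean condition gives vRw) and hence transitive; it is an equivalence relation.
(A) Dia Box r -> r is the dual of axiom B, which corresponds to symmetry. Every such R is symmetric — valid.
(B) Dia r -> r is valid only on frames where every R-edge is a self-loop. Such an R need not be a subset of the identity — not valid.
(C) axiom T: valid iff R is reflexive. Every such R is reflexive — valid.
(D) axiom 5: valid iff R is euclidean. Every such R is euclidean — valid.
(E) axiom 4: valid iff R is transitive. Every such R is transitive — valid.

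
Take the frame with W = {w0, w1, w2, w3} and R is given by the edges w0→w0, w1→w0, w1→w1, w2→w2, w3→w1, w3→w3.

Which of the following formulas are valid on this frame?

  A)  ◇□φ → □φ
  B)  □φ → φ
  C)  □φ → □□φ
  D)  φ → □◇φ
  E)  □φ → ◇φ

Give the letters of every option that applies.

R is reflexive: each world relates to itself.
R is not symmetric: w1 R w0 but not w0 R w1.
R is not transitive: w3 R w1 and w1 R w0 but not w3 R w0.
R is not euclidean: w1 R w0 and w1 R w1 but not w0 R w1.
R is serial: every world has an R-successor.
(A) the dual of axiom 5: valid iff R is euclidean. R is not euclidean — not valid.
(B) □φ → φ is axiom T; it is valid on a frame exactly when R is reflexive. R is reflexive, so valid.
(C) axiom 4: valid iff R is transitive. R is not transitive — not valid.
(D) φ → □◇φ (axiom B) characterises the symmetric frames. R is not symmetric — not valid.
(E) □φ → ◇φ is axiom D; it is valid on a frame exactly when R is serial. R is serial, so valid.

B, E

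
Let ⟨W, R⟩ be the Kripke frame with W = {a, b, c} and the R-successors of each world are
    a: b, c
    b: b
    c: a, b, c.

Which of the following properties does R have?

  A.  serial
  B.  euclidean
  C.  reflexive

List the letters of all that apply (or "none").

(A) serial: every world has an R-successor.
(B) not euclidean: a R b and a R c but not b R c.
(C) not reflexive: not a R a.

A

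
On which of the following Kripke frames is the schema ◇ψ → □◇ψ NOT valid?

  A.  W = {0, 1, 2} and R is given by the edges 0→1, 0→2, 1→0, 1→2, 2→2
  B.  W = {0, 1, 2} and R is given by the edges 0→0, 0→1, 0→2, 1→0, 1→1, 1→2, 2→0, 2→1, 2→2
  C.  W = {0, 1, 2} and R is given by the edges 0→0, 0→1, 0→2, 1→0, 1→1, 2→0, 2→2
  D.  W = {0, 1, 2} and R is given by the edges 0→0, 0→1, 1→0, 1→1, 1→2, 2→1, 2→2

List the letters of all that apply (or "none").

The schema ◇ψ → □◇ψ is axiom 5; it is valid on a frame iff R is euclidean.
(A) R is not euclidean (0 R 2 and 0 R 1 but not 2 R 1), so the schema fails here.
(B) R is euclidean (any two R-successors of the same world are R-related), so the schema is valid here.
(C) R is not euclidean (0 R 1 and 0 R 2 but not 1 R 2), so the schema fails here.
(D) R is not euclidean (1 R 0 and 1 R 2 but not 0 R 2), so the schema fails here.

A, C, D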